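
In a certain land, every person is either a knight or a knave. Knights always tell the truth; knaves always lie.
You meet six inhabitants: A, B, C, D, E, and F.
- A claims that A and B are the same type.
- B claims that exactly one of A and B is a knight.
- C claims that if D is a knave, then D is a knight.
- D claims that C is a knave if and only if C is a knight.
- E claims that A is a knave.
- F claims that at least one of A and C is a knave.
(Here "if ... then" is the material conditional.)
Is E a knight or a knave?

E is a knight.

Consistent assignments: {A=knave, B=knight, C=knave, D=knave, E=knight, F=knight}
In every consistent assignment, E is a knight.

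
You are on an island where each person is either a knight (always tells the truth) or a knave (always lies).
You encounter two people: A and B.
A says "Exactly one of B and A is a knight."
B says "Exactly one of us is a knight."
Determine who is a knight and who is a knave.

A is a knave and B is a knave.

A is a knave, so "exactly one of B and A is a knight" must be false — and it is.
B (knave): "exactly one of us is a knight" — false. ✓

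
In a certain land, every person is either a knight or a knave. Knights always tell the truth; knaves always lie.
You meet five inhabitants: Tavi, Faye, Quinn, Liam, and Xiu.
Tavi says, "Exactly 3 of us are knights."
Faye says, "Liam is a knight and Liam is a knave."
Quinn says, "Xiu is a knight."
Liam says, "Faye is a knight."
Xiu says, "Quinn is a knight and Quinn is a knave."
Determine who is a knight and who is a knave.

Tavi is a knave, and the claim "exactly 3 of us are knights" is indeed false.
Faye (knave): "Liam is a knight and Liam is a knave" — false. ✓
Quinn is a knave, and the claim "Xiu is a knight" is indeed false.
Liam is a knave; "Faye is a knight" is false, as required.
Xiu (knave): "Quinn is a knight and Quinn is a knave" — false. ✓

Knights: none. Knaves: Tavi, Faye, Quinn, Liam, and Xiu.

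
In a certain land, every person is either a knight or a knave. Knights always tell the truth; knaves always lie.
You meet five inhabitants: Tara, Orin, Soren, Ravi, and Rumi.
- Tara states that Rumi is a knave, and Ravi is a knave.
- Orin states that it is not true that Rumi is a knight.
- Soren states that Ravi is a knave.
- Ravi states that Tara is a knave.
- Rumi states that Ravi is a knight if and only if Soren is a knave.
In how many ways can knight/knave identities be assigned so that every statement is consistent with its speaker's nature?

1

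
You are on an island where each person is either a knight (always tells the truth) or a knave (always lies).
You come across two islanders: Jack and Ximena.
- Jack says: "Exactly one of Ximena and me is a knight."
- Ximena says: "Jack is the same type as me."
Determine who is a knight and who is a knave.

Suppose Jack is a knave. Then Jack's statement "exactly one of Ximena and me is a knight" would have to be false. Checking the 2 ways to assign the others, none is consistent with every speaker.
(For instance, with Ximena=knave, Ximena's claim "Jack is the same type as me" comes out true where it would need to be false.)
So Jack must be a knight, making "exactly one of Ximena and me is a knight" true. Taking Jack=knight, Ximena=knave, each remaining statement checks out:
  Ximena (knave): "Jack is the same type as me" — false. ✓
This is the unique consistent assignment.

Jack is a knight and Ximena is a knave.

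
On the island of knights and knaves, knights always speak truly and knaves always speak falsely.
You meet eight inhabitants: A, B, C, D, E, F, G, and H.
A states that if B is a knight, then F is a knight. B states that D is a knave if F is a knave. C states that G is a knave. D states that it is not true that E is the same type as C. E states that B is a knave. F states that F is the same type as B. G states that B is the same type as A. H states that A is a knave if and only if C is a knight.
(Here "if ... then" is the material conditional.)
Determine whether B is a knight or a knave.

B is a knight.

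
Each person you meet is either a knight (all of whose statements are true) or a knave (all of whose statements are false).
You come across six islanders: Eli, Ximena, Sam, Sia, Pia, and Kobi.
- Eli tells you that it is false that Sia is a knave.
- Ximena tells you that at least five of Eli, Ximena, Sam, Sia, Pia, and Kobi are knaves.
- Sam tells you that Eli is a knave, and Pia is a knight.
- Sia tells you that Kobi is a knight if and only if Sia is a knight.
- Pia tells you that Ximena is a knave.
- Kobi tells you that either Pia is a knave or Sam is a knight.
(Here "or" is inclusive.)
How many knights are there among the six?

3

The unique consistent assignment is Eli=knave, Ximena=knave, Sam=knight, Sia=knave, Pia=knight, Kobi=knight.
That has 3 knights.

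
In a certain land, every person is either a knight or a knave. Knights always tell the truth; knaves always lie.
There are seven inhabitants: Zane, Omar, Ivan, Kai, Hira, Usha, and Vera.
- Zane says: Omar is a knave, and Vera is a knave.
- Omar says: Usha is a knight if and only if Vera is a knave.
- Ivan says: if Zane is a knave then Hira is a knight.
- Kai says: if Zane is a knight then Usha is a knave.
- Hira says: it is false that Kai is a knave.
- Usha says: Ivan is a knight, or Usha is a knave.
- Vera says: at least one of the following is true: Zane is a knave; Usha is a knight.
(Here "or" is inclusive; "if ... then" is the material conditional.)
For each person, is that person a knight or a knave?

Since Zane is a knave, "Omar is a knave, and Vera is a knave" needs to be false, which holds.
Omar is a knave, and the claim "Usha is a knight if and only if Vera is a knave" is indeed false.
Ivan is a knight, so "if Zane is a knave then Hira is a knight" must be True — and it is.
As a knight, Kai's statement "if Zane is a knight then Usha is a knave" should be True; it is.
Hira is a knight, so "it is false that Kai is a knave" must be True — and it is.
As a knight, Usha's statement "Ivan is a knight, or Usha is a knave" should be True; it is.
Vera is a knight; "at least one of the following is true: Zane is a knave; Usha is a knight" is True, as required.

Zane is a knave, Omar is a knave, Ivan is a knight, Kai is a knight, Hira is a knight, Usha is a knight, and Vera is a knight.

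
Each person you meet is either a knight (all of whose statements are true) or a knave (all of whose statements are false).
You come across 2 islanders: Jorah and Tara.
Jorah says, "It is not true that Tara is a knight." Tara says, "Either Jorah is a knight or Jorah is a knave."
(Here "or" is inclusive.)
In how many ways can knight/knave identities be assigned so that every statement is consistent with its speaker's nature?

1

Consistent assignments:
  Jorah=knave, Tara=knight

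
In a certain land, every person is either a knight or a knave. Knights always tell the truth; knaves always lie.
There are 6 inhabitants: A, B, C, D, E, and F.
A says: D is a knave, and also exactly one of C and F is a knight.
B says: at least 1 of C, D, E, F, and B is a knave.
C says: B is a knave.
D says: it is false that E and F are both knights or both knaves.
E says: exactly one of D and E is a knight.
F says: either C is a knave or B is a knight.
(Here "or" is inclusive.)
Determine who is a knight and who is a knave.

A is a knight, and the claim "D is a knave, and also exactly one of C and F is a knight" is indeed true.
Since B is a knight, "at least 1 of C, D, E, F, and B is a knave" needs to be true, which holds.
As a knave, C's statement "B is a knave" should be false; it is.
D is a knave, so "it is false that E and F are both knights or both knaves" must be false — and it is.
E is a knight; "exactly one of D and E is a knight" is true, as required.
F (knight): "either C is a knave or B is a knight" — true. ✓

A is a knight, B is a knight, C is a knave, D is a knave, E is a knight, and F is a knight.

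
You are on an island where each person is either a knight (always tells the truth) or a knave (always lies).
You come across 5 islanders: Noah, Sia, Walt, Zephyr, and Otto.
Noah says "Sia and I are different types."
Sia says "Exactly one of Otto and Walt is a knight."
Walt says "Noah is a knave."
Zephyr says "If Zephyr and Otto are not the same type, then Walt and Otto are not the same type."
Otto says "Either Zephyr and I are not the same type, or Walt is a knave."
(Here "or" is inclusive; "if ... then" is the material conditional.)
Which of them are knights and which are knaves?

Suppose Noah is a knight. Then Noah's statement "Sia and I are different types" would have to be true. Checking the 16 ways to assign the others, none is consistent with every speaker.
(For instance, with Sia=knave, Walt=knight, Zephyr=knave, Otto=knight, Walt's claim "Noah is a knave" comes out false where it would need to be true.)
So Noah must be a knave, making "Sia and I are different types" false. Taking Noah=knave, Sia=knave, Walt=knight, Zephyr=knave, Otto=knight, each remaining statement checks out:
  Sia (knave): "exactly one of Otto and Walt is a knight" — false. ✓
  Walt (knight): "Noah is a knave" — true. ✓
  Zephyr (knave): "if Zephyr and Otto are not the same type, then Walt and Otto are not the same type" — false. ✓
  Otto (knight): "either Zephyr and I are not the same type, or Walt is a knave" — true. ✓
This is the unique consistent assignment.

Knights: Walt and Otto. Knaves: Noah, Sia, and Zephyr.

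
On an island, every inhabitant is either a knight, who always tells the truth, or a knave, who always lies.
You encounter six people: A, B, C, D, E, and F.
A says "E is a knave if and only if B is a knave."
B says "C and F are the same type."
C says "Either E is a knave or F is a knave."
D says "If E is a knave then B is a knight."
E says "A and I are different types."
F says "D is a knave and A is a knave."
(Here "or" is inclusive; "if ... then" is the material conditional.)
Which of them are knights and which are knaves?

A is a knave, B is a knave, C is a knight, D is a knight, E is a knight, and F is a knave.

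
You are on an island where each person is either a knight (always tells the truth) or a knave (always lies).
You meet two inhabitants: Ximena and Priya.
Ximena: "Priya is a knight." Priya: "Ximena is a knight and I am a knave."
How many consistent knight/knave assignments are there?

1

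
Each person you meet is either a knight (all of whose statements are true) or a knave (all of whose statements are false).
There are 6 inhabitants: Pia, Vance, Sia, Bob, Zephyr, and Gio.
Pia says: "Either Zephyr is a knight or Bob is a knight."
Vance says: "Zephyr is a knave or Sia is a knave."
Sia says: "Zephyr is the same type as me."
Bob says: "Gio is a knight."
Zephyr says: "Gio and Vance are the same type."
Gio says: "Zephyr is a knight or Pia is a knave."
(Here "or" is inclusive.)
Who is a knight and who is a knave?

Since Pia is a knight, "either Zephyr is a knight or Bob is a knight" needs to be True, which holds.
Vance (knight): "Zephyr is a knave or Sia is a knave" — True. ✓
Sia (knave): "Zephyr is the same type as me" — false. ✓
Bob (knight): "Gio is a knight" — True. ✓
Zephyr is a knight; "Gio and Vance are the same type" is True, as required.
Gio is a knight; "Zephyr is a knight or Pia is a knave" is True, as required.

Knights: Pia, Vance, Bob, Zephyr, and Gio. Knaves: Sia.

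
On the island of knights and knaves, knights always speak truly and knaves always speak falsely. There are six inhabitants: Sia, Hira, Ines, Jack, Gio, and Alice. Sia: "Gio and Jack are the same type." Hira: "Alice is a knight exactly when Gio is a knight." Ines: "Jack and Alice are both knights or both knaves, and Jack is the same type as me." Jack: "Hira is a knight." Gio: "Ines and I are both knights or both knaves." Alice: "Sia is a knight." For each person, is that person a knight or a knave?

Knights: Sia, Hira, Ines, Jack, Gio, and Alice. Knaves: none.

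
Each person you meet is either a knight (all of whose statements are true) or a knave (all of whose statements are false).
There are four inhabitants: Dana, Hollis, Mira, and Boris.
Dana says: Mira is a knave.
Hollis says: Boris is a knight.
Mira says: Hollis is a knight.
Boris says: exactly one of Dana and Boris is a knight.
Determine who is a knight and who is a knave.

Suppose Dana is a knight. Then Dana's statement "Mira is a knave" would have to be true. Checking the 8 ways to assign the others, none is consistent with every speaker.
(For instance, with Hollis=knight, Mira=knight, Boris=knight, Dana's claim "Mira is a knave" comes out false where it would need to be true.)
So Dana must be a knave, making "Mira is a knave" false. Taking Dana=knave, Hollis=knight, Mira=knight, Boris=knight, each remaining statement checks out:
  Hollis (knight): "Boris is a knight" — true. ✓
  Mira (knight): "Hollis is a knight" — true. ✓
  Boris (knight): "exactly one of Dana and Boris is a knight" — true. ✓
This is the unique consistent assignment.

Dana is a knave, Hollis is a knight, Mira is a knight, and Boris is a knight.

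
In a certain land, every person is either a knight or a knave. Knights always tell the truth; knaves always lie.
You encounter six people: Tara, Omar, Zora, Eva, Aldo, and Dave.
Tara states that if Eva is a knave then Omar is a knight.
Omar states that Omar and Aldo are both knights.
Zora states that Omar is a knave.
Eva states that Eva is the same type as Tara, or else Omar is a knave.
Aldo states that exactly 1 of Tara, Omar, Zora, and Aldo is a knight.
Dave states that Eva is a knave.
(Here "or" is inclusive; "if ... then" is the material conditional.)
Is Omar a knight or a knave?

Omar is a knave.

Consistent assignments: {Tara=knight, Omar=knave, Zora=knight, Eva=knight, Aldo=knave, Dave=knave}
In every consistent assignment, Omar is a knave.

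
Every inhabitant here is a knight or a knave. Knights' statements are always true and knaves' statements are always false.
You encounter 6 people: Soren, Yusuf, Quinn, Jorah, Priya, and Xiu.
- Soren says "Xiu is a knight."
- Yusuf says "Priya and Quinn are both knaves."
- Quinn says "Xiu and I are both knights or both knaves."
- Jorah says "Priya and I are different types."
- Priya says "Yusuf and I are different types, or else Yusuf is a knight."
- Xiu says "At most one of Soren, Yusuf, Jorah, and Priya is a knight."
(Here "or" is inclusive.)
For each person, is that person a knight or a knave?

Knights: Soren, Quinn, and Xiu. Knaves: Yusuf, Jorah, and Priya.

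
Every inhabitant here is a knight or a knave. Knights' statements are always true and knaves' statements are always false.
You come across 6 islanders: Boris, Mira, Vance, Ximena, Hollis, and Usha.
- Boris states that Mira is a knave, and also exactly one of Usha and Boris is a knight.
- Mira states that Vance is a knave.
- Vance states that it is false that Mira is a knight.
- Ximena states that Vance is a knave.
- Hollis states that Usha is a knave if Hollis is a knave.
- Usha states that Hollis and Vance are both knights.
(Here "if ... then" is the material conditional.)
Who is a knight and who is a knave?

Boris (knave): "Mira is a knave, and also exactly one of Usha and Boris is a knight" — false. ✓
As a knight, Mira's statement "Vance is a knave" should be True; it is.
Vance is a knave, and the claim "it is false that Mira is a knight" is indeed false.
Since Ximena is a knight, "Vance is a knave" needs to be True, which holds.
Since Hollis is a knight, "Usha is a knave if Hollis is a knave" needs to be True, which holds.
Usha (knave): "Hollis and Vance are both knights" — false. ✓

Knights: Mira, Ximena, and Hollis. Knaves: Boris, Vance, and Usha.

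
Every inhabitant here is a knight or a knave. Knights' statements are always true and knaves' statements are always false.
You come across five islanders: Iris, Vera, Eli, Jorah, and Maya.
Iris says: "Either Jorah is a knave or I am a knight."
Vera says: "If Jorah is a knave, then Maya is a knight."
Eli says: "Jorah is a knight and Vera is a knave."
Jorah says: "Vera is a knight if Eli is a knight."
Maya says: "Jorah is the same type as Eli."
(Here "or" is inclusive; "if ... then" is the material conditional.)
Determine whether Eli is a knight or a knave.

Eli is a knave.

Consistent assignments: {Iris=knight, Vera=knight, Eli=knave, Jorah=knight, Maya=knave}; {Iris=knave, Vera=knight, Eli=knave, Jorah=knight, Maya=knave}
In every consistent assignment, Eli is a knave.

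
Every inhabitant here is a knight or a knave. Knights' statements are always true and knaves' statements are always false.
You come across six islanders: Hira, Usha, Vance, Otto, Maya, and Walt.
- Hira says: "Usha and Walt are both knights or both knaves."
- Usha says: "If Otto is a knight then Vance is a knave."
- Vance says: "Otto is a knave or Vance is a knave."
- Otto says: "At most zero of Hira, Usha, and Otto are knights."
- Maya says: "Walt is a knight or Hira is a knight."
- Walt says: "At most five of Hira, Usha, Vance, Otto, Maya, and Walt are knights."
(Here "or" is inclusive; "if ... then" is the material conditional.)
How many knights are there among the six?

5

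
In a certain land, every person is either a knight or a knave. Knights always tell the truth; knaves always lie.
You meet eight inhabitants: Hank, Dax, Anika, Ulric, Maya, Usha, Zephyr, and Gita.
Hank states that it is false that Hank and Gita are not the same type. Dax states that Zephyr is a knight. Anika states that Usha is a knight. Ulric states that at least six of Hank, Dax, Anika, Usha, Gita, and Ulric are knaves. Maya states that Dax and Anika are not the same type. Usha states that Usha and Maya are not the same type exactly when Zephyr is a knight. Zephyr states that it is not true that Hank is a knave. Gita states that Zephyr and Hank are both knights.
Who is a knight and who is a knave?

Knights: Hank, Dax, Anika, Usha, Zephyr, and Gita. Knaves: Ulric and Maya.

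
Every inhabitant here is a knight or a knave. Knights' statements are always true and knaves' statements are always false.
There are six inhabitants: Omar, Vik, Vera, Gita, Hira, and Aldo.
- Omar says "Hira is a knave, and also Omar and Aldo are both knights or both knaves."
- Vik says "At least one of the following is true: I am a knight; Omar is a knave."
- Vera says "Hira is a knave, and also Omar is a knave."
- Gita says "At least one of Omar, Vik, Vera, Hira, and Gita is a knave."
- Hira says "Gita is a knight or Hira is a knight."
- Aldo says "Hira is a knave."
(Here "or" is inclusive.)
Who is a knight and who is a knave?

Omar is a knave, Vik is a knight, Vera is a knave, Gita is a knight, Hira is a knight, and Aldo is a knave.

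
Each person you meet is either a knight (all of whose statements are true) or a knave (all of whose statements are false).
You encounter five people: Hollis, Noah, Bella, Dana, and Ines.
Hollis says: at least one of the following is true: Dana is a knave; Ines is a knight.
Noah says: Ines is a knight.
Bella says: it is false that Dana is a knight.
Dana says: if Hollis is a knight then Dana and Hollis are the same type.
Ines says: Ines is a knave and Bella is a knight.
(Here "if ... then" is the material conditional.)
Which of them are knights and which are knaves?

Hollis is a knave, Noah is a knave, Bella is a knave, Dana is a knight, and Ines is a knave.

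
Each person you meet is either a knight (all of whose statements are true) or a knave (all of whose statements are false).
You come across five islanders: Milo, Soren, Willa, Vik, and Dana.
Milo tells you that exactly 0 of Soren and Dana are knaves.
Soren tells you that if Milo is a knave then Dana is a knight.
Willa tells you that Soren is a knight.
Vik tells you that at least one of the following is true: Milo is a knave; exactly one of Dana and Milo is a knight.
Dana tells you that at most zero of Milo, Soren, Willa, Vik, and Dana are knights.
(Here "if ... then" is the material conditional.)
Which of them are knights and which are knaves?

Milo is a knave, Soren is a knave, Willa is a knave, Vik is a knight, and Dana is a knave.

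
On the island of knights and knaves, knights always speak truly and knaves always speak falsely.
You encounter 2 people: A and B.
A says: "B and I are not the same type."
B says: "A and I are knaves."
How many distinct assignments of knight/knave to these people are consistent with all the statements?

Consistent assignments:
  A=knight, B=knave

1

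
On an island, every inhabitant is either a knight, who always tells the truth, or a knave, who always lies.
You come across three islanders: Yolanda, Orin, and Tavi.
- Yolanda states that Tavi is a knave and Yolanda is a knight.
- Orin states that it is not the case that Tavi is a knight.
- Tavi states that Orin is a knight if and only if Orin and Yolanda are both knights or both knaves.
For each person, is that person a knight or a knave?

Yolanda is a knave, Orin is a knight, and Tavi is a knave.

Yolanda is a knave, so "Tavi is a knave and Yolanda is a knight" must be False — and it is.
Orin is a knight, and the claim "it is not the case that Tavi is a knight" is indeed true.
Tavi is a knave, and the claim "Orin is a knight if and only if Orin and Yolanda are both knights or both knaves" is indeed False.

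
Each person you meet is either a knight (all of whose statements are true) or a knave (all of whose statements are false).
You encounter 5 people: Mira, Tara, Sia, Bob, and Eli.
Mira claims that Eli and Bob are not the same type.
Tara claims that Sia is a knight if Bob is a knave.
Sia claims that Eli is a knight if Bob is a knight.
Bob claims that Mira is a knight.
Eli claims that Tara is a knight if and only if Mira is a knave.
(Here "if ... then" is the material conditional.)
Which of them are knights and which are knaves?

Mira is a knight, and the claim "Eli and Bob are not the same type" is indeed True.
Tara (knight): "Sia is a knight if Bob is a knave" — True. ✓
As a knave, Sia's statement "Eli is a knight if Bob is a knight" should be False; it is.
Bob (knight): "Mira is a knight" — True. ✓
Eli is a knave; "Tara is a knight if and only if Mira is a knave" is False, as required.

Mira is a knight, Tara is a knight, Sia is a knave, Bob is a knight, and Eli is a knave.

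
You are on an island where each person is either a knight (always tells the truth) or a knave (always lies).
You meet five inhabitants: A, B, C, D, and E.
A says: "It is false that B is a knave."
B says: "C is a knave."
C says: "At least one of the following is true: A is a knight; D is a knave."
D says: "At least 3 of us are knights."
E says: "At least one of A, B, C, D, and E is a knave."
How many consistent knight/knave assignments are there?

1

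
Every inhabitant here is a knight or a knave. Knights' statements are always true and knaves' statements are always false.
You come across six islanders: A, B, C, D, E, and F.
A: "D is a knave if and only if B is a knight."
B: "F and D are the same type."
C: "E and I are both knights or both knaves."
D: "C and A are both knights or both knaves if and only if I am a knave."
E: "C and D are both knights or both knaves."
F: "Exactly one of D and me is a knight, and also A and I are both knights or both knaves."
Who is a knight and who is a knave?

Knights: A, B, and E. Knaves: C, D, and F.

As a knight, A's statement "D is a knave if and only if B is a knight" should be true; it is.
As a knight, B's statement "F and D are the same type" should be true; it is.
C is a knave, so "E and I are both knights or both knaves" must be false — and it is.
D (knave): "C and A are both knights or both knaves if and only if I am a knave" — false. ✓
E is a knight; "C and D are both knights or both knaves" is true, as required.
As a knave, F's statement "exactly one of D and me is a knight, and also A and I are both knights or both knaves" should be false; it is.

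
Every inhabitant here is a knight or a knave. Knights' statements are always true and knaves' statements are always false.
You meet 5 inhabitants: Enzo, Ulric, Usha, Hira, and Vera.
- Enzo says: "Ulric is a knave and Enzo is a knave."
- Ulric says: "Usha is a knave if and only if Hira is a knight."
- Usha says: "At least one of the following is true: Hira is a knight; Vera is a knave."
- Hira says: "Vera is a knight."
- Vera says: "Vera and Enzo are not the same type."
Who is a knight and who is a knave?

Enzo is a knave, Ulric is a knight, Usha is a knight, Hira is a knave, and Vera is a knave.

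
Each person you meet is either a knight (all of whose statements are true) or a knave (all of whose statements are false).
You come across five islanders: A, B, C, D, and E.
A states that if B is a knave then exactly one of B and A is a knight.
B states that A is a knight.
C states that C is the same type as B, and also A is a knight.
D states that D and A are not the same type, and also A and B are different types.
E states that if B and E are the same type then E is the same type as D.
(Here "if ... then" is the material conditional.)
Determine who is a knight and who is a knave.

A is a knave, B is a knave, C is a knave, D is a knave, and E is a knight.

Suppose A is a knight. Then A's statement "if B is a knave then exactly one of B and A is a knight" would have to be true. Checking the 16 ways to assign the others, none is consistent with every speaker.
(For instance, with B=knave, C=knave, D=knave, E=knight, B's claim "A is a knight" comes out true where it would need to be false.)
So A must be a knave, making "if B is a knave then exactly one of B and A is a knight" false. Taking A=knave, B=knave, C=knave, D=knave, E=knight, each remaining statement checks out:
  B (knave): "A is a knight" — false. ✓
  C (knave): "C is the same type as B, and also A is a knight" — false. ✓
  D (knave): "D and A are not the same type, and also A and B are different types" — false. ✓
  E (knight): "if B and E are the same type then E is the same type as D" — true. ✓
This is the unique consistent assignment.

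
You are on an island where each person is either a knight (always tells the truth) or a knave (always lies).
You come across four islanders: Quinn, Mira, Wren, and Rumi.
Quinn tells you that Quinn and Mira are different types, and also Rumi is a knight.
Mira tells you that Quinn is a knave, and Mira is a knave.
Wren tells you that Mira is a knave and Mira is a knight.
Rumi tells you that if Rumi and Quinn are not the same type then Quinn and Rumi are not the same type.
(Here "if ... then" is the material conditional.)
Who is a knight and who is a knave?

Quinn is a knight; "Quinn and Mira are different types, and also Rumi is a knight" is true, as required.
As a knave, Mira's statement "Quinn is a knave, and Mira is a knave" should be false; it is.
Wren is a knave, so "Mira is a knave and Mira is a knight" must be false — and it is.
As a knight, Rumi's statement "if Rumi and Quinn are not the same type then Quinn and Rumi are not the same type" should be true; it is.

Quinn is a knight, Mira is a knave, Wren is a knave, and Rumi is a knight.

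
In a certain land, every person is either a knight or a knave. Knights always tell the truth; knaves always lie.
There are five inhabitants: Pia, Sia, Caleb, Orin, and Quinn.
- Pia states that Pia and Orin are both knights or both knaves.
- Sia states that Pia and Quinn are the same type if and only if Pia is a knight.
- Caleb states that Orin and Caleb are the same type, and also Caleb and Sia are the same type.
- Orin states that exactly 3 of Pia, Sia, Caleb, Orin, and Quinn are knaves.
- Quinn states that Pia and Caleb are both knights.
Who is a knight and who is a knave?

Suppose Pia is a knave. Then Pia's statement "Pia and Orin are both knights or both knaves" would have to be false. Checking the 16 ways to assign the others, none is consistent with every speaker.
(For instance, with Sia=knave, Caleb=knave, Orin=knight, Quinn=knave, Orin's claim "exactly 3 of Pia, Sia, Caleb, Orin, and Quinn are knaves" comes out false where it would need to be true.)
So Pia must be a knight, making "Pia and Orin are both knights or both knaves" true. Taking Pia=knight, Sia=knave, Caleb=knave, Orin=knight, Quinn=knave, each remaining statement checks out:
  Sia (knave): "Pia and Quinn are the same type if and only if Pia is a knight" — false. ✓
  Caleb (knave): "Orin and Caleb are the same type, and also Caleb and Sia are the same type" — false. ✓
  Orin (knight): "exactly 3 of Pia, Sia, Caleb, Orin, and Quinn are knaves" — true. ✓
  Quinn (knave): "Pia and Caleb are both knights" — false. ✓
This is the unique consistent assignment.

Knights: Pia and Orin. Knaves: Sia, Caleb, and Quinn.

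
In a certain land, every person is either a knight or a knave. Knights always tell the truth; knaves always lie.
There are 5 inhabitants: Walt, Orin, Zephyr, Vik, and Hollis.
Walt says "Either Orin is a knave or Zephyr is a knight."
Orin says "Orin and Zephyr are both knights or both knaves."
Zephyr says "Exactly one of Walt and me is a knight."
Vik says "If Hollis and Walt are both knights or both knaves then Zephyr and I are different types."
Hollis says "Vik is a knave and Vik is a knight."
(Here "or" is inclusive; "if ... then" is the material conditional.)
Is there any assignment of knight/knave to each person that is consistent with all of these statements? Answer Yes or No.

No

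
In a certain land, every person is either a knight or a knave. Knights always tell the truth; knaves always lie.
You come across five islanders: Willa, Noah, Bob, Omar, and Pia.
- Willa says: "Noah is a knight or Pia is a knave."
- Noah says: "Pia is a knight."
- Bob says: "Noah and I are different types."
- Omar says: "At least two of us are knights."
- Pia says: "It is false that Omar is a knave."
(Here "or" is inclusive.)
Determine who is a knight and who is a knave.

Willa is a knight, Noah is a knave, Bob is a knave, Omar is a knave, and Pia is a knave.

Suppose Willa is a knave. Then Willa's statement "Noah is a knight or Pia is a knave" would have to be false. Checking the 16 ways to assign the others, none is consistent with every speaker.
(For instance, with Noah=knave, Bob=knave, Omar=knave, Pia=knave, Willa's claim "Noah is a knight or Pia is a knave" comes out true where it would need to be false.)
So Willa must be a knight, making "Noah is a knight or Pia is a knave" true. Taking Willa=knight, Noah=knave, Bob=knave, Omar=knave, Pia=knave, each remaining statement checks out:
  Noah (knave): "Pia is a knight" — false. ✓
  Bob (knave): "Noah and I are different types" — false. ✓
  Omar (knave): "at least two of us are knights" — false. ✓
  Pia (knave): "it is false that Omar is a knave" — false. ✓
This is the unique consistent assignment.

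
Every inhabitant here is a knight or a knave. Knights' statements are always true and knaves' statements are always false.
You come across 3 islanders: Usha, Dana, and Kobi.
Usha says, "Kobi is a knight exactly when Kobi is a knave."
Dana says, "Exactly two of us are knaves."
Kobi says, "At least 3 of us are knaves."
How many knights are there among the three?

1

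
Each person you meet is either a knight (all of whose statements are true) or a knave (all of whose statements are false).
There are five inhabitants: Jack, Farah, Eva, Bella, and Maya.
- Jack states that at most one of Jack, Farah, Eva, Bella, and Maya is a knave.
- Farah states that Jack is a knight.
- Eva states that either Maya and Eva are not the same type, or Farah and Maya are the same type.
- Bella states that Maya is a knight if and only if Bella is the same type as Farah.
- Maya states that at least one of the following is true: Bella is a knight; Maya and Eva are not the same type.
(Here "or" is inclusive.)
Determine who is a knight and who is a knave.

Jack is a knight, Farah is a knight, Eva is a knight, Bella is a knight, and Maya is a knight.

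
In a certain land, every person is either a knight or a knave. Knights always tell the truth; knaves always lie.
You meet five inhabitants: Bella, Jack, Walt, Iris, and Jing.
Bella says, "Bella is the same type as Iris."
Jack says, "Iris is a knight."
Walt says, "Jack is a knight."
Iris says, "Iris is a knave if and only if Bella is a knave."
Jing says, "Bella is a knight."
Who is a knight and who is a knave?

Knights: Bella, Jack, Walt, Iris, and Jing. Knaves: none.

Bella (knight): "Bella is the same type as Iris" — True. ✓
Since Jack is a knight, "Iris is a knight" needs to be True, which holds.
Walt is a knight, so "Jack is a knight" must be True — and it is.
Iris is a knight, and the claim "Iris is a knave if and only if Bella is a knave" is indeed True.
Jing is a knight, and the claim "Bella is a knight" is indeed True.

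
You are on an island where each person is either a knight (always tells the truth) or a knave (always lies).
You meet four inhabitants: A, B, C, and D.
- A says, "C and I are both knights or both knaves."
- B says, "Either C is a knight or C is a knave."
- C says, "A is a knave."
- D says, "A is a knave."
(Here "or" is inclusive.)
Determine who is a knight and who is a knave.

Knights: B, C, and D. Knaves: A.

A is a knave; "C and I are both knights or both knaves" is false, as required.
As a knight, B's statement "either C is a knight or C is a knave" should be true; it is.
Since C is a knight, "A is a knave" needs to be true, which holds.
D (knight): "A is a knave" — true. ✓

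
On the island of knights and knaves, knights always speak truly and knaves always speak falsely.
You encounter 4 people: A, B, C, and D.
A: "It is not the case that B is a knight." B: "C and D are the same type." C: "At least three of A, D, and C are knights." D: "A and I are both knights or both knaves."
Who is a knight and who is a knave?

A is a knight, B is a knave, C is a knave, and D is a knight.

Since A is a knight, "it is not the case that B is a knight" needs to be true, which holds.
As a knave, B's statement "C and D are the same type" should be False; it is.
C is a knave, so "at least three of A, D, and C are knights" must be False — and it is.
Since D is a knight, "A and I are both knights or both knaves" needs to be true, which holds.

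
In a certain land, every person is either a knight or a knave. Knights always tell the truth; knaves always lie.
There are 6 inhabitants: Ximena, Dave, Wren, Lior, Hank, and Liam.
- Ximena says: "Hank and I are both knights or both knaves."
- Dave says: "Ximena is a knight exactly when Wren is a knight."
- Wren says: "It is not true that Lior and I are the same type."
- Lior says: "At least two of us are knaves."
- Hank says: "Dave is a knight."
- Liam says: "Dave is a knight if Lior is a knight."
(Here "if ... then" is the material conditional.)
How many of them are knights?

5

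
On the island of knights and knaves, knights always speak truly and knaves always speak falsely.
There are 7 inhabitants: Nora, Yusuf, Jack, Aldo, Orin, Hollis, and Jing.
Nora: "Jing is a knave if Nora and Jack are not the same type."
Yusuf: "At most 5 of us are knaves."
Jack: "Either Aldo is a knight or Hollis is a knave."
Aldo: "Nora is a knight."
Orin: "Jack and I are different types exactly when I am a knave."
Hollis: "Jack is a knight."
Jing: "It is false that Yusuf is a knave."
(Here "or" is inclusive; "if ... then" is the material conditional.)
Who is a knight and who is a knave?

Nora is a knight, so "Jing is a knave if Nora and Jack are not the same type" must be True — and it is.
Yusuf (knight): "at most 5 of us are knaves" — True. ✓
Jack (knight): "either Aldo is a knight or Hollis is a knave" — True. ✓
Since Aldo is a knight, "Nora is a knight" needs to be True, which holds.
Since Orin is a knight, "Jack and I are different types exactly when I am a knave" needs to be True, which holds.
Hollis is a knight; "Jack is a knight" is True, as required.
Jing is a knight, so "it is false that Yusuf is a knave" must be True — and it is.

Nora is a knight, Yusuf is a knight, Jack is a knight, Aldo is a knight, Orin is a knight, Hollis is a knight, and Jing is a knight.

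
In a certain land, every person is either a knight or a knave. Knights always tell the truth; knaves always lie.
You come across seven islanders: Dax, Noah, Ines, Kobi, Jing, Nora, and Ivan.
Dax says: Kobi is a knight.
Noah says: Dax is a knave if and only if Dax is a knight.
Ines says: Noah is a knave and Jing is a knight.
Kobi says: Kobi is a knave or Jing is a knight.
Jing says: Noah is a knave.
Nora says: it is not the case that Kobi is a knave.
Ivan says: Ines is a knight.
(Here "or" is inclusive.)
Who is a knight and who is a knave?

Dax is a knight, Noah is a knave, Ines is a knight, Kobi is a knight, Jing is a knight, Nora is a knight, and Ivan is a knight.

As a knight, Dax's statement "Kobi is a knight" should be true; it is.
As a knave, Noah's statement "Dax is a knave if and only if Dax is a knight" should be False; it is.
Ines is a knight; "Noah is a knave and Jing is a knight" is true, as required.
As a knight, Kobi's statement "Kobi is a knave or Jing is a knight" should be true; it is.
Jing is a knight, and the claim "Noah is a knave" is indeed true.
As a knight, Nora's statement "it is not the case that Kobi is a knave" should be true; it is.
Ivan is a knight, and the claim "Ines is a knight" is indeed true.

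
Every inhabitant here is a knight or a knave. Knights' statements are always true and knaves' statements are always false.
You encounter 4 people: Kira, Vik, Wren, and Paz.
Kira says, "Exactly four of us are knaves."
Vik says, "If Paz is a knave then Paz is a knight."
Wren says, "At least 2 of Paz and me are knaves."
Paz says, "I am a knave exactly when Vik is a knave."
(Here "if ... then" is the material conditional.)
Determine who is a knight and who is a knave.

Kira is a knave, Vik is a knight, Wren is a knave, and Paz is a knight.

Kira (knave): "exactly four of us are knaves" — false. ✓
Since Vik is a knight, "if Paz is a knave then Paz is a knight" needs to be true, which holds.
Wren is a knave; "at least 2 of Paz and me are knaves" is false, as required.
Paz is a knight, and the claim "I am a knave exactly when Vik is a knave" is indeed true.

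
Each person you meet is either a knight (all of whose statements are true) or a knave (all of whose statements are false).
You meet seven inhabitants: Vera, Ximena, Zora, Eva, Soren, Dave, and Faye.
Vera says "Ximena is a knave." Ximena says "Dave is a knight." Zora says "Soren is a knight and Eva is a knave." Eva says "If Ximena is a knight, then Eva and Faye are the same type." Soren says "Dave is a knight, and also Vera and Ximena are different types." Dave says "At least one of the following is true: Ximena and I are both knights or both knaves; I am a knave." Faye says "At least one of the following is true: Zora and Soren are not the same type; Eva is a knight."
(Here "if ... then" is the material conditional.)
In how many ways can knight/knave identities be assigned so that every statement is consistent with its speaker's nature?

1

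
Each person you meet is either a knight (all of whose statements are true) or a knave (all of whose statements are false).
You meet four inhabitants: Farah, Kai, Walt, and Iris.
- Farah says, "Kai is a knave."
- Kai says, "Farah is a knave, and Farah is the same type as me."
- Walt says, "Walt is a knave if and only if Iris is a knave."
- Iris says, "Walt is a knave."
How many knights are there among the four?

The unique consistent assignment is Farah=knight, Kai=knave, Walt=knave, Iris=knight.
That has 2 knights.

2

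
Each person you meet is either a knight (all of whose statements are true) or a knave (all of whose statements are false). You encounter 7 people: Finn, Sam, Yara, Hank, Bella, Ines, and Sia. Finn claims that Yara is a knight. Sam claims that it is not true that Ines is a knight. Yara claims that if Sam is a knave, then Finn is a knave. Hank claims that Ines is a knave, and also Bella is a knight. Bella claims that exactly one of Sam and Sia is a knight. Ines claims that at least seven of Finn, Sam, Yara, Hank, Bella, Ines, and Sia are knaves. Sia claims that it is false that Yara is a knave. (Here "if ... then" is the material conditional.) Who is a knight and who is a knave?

Finn is a knight, Sam is a knight, Yara is a knight, Hank is a knave, Bella is a knave, Ines is a knave, and Sia is a knight.

Since Finn is a knight, "Yara is a knight" needs to be true, which holds.
Sam is a knight; "it is not true that Ines is a knight" is true, as required.
As a knight, Yara's statement "if Sam is a knave, then Finn is a knave" should be true; it is.
Hank is a knave, and the claim "Ines is a knave, and also Bella is a knight" is indeed False.
Bella is a knave, and the claim "exactly one of Sam and Sia is a knight" is indeed False.
Ines is a knave; "at least seven of Finn, Sam, Yara, Hank, Bella, Ines, and Sia are knaves" is False, as required.
Since Sia is a knight, "it is false that Yara is a knave" needs to be true, which holds.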